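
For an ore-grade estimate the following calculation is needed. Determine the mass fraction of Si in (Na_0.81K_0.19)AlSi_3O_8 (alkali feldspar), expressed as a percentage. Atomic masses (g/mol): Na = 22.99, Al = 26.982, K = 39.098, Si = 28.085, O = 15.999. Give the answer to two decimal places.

Molar mass of (Na_0.81K_0.19)AlSi_3O_8: 0.81*22.99 + 0.19*39.098 + 1*26.982 + 3*28.085 + 8*15.999 = 265.280 g/mol.
Mass of Si per formula unit: 3 × 28.085 = 84.255 g.
Weight fraction Si = 84.255 / 265.280 = 0.3176.

31.76 weight percent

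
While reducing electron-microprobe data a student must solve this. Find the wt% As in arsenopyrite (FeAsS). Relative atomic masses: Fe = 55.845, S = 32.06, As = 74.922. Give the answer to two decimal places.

46.01 weight percent

M(FeAsS) = 162.827 g/mol.
As contributes 1 × 74.922 = 74.922 g per mole.
74.922/162.827 = 0.4601 → 46.01%.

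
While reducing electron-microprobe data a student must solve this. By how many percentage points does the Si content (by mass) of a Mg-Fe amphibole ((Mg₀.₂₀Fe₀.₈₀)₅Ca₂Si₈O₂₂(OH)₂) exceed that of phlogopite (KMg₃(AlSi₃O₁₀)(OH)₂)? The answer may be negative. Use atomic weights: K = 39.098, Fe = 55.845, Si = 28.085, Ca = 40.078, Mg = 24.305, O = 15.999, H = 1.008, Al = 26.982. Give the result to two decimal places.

M((Mg₀.₂₀Fe₀.₈₀)₅Ca₂Si₈O₂₂(OH)₂) = 938.513 g/mol, so wt% Si = 224.680/938.513 × 100 = 23.94%.
M(KMg₃(AlSi₃O₁₀)(OH)₂) = 417.254 g/mol, so wt% Si = 84.255/417.254 × 100 = 20.19%.
23.94 − 20.19 = 3.75 pp.

3.75 percentage points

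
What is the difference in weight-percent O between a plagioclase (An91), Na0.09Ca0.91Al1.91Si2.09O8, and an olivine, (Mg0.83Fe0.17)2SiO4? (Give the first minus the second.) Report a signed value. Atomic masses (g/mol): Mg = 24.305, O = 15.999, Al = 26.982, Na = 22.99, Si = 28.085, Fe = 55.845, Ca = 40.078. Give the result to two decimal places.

3.98 percentage points

M(Na0.09Ca0.91Al1.91Si2.09O8) = 276.765 g/mol, so wt% O = 127.992/276.765 × 100 = 46.25%.
M((Mg0.83Fe0.17)2SiO4) = 151.415 g/mol, so wt% O = 63.996/151.415 × 100 = 42.27%.
46.25 − 42.27 = 3.98 pp.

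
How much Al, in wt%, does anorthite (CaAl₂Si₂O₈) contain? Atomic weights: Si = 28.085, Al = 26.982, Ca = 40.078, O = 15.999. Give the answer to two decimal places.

Formula mass = 1*40.078 + 2*26.982 + 2*28.085 + 8*15.999 = 278.204 g/mol, of which 53.964 g is Al.
So Al makes up 53.964/278.204 = 0.1940 of the mass, i.e. 19.40%.

19.40 wt%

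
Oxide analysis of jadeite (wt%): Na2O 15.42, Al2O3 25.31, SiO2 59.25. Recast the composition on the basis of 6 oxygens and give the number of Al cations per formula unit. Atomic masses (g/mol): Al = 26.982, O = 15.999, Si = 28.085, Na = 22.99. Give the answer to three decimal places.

1.004 Al apfu

15.42 wt% Na2O ÷ 61.979 g/mol = 0.24879 mol, giving 0.49758 Na and 0.24879 O.
25.31 wt% Al2O3 ÷ 101.961 g/mol = 0.24823 mol, giving 0.49646 Al and 0.74469 O.
59.25 wt% SiO2 ÷ 60.083 g/mol = 0.98614 mol, giving 0.98614 Si and 1.97228 O.
Oxygen sums to 2.96576; scaling by 6/2.96576 = 2.02309 puts the formula on 6 O.
Al: 0.49646 × 2.02309 = 1.004 atoms per formula unit.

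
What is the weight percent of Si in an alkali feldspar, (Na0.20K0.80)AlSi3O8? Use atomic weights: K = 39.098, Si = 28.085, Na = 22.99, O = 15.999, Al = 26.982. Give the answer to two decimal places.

Molar mass of (Na0.20K0.80)AlSi3O8: 0.20*22.99 + 0.80*39.098 + 1*26.982 + 3*28.085 + 8*15.999 = 275.105 g/mol.
Mass of Si per formula unit: 3 × 28.085 = 84.255 g.
Weight fraction Si = 84.255 / 275.105 = 0.3063.

30.63 wt%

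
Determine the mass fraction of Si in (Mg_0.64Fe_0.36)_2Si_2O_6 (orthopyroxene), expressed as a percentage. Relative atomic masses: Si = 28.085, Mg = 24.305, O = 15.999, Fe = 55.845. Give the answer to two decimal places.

25.13 mass %

M((Mg_0.64Fe_0.36)_2Si_2O_6) = 223.483 g/mol.
Si contributes 2 × 28.085 = 56.170 g per mole.
56.170/223.483 = 0.2513 → 25.13%.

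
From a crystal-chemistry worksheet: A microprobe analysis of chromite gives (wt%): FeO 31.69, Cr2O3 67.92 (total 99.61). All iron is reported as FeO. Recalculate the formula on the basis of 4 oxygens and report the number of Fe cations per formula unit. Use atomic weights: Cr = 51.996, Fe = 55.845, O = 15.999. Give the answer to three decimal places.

31.69 wt% FeO ÷ 71.844 g/mol = 0.44109 mol, giving 0.44109 Fe and 0.44109 O.
67.92 wt% Cr2O3 ÷ 151.989 g/mol = 0.44687 mol, giving 0.89374 Cr and 1.34061 O.
Oxygen sums to 1.78170; scaling by 4/1.78170 = 2.24505 puts the formula on 4 O.
Fe: 0.44109 × 2.24505 = 0.990 atoms per formula unit.

0.990 Fe apfu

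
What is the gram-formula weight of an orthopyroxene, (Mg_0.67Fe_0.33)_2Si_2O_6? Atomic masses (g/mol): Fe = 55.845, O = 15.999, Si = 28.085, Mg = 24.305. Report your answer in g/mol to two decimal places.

M = 1.34·24.305 + 0.66·55.845 + 2·28.085 + 6·15.999

221.59 g/mol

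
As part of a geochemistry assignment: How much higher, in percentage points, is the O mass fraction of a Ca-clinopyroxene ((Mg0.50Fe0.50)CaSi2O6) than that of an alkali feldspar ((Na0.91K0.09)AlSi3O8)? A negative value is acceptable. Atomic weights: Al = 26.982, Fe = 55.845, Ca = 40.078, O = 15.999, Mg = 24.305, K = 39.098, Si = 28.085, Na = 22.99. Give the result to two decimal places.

-7.22 percentage points

First mineral: 95.994 g O in 232.317 g formula = 41.32 wt% O.
Second mineral: 127.992 g O in 263.669 g formula = 48.54 wt% O.
41.32% − 48.54% gives a difference of -7.22 percentage points.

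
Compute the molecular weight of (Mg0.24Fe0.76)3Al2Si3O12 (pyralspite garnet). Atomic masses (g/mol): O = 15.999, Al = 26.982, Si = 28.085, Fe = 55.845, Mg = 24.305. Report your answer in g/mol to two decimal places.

The formula mass is the sum 0.72·24.305 + 2.28·55.845 + 2·26.982 + 3·28.085 + 12·15.999.

475.03 g/mol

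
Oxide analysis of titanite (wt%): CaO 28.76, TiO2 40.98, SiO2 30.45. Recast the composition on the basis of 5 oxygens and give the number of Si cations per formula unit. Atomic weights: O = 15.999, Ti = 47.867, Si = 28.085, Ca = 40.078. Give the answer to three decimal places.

0.993 Si apfu

28.76 wt% CaO ÷ 56.077 g/mol = 0.51287 mol, giving 0.51287 Ca and 0.51287 O.
40.98 wt% TiO2 ÷ 79.865 g/mol = 0.51312 mol, giving 0.51312 Ti and 1.02624 O.
30.45 wt% SiO2 ÷ 60.083 g/mol = 0.50680 mol, giving 0.50680 Si and 1.01360 O.
Oxygen sums to 2.55271; scaling by 5/2.55271 = 1.95870 puts the formula on 5 O.
Si: 0.50680 × 1.95870 = 0.993 atoms per formula unit.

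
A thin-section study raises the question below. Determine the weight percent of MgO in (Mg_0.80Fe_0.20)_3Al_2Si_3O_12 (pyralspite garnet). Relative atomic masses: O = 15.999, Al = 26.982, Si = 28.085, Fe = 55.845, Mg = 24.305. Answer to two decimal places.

22.92 wt%

Molar mass of (Mg_0.80Fe_0.20)_3Al_2Si_3O_12 = 2.40×24.305 + 0.60×55.845 + 2×26.982 + 3×28.085 + 12×15.999 = 422.046 g/mol.
Each formula unit contains 2.40 Mg, equivalent to 2.40/1 = 2.4000 mol MgO.
M(MgO) = 1×24.305 + 1×15.999 = 40.304 g/mol.
Mass of MgO per formula unit = 2.4000 × 40.304 = 96.730 g.
MgO wt% = 96.730 / 422.046 × 100 = 22.92%.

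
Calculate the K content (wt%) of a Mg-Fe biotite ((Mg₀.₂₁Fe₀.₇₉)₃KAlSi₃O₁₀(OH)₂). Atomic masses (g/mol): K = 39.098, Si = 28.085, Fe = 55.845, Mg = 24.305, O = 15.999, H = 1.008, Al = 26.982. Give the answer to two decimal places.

7.95 wt%

M((Mg₀.₂₁Fe₀.₇₉)₃KAlSi₃O₁₀(OH)₂) = 492.004 g/mol.
K contributes 1 × 39.098 = 39.098 g per mole.
39.098/492.004 = 0.0795 → 7.95%.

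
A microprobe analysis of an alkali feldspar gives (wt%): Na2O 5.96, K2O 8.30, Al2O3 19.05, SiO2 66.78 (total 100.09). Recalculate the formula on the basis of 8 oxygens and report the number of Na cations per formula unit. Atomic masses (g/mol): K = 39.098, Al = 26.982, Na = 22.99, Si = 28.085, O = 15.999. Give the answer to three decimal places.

0.518 Na apfu

Na2O: 5.96/61.979 = 0.09616 mol → 0.19232 mol Na, 0.09616 mol O.
K2O: 8.30/94.195 = 0.08812 mol → 0.17624 mol K, 0.08812 mol O.
Al2O3: 19.05/101.961 = 0.18684 mol → 0.37368 mol Al, 0.56052 mol O.
SiO2: 66.78/60.083 = 1.11146 mol → 1.11146 mol Si, 2.22292 mol O.
Total oxygen = 2.96772 mol. Normalization factor = 8/2.96772 = 2.69567.
Na per 8 O = 0.19232 × 2.69567 = 0.518.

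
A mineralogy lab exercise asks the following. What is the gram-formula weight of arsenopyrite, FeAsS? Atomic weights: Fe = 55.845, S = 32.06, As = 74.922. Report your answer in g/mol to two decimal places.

162.83 g/mol

Fe: 1 × 55.845 = 55.8450
As: 1 × 74.922 = 74.9220
S: 1 × 32.06 = 32.0600
Summing the contributions gives the formula mass.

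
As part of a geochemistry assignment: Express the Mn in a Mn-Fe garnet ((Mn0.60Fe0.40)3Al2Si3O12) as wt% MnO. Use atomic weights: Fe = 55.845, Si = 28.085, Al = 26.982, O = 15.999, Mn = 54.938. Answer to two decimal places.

25.74 wt%

Formula mass = 496.109 g/mol.
1.80 Mn → 1.8000 mol MnO per formula unit; M(MnO) = 70.937, so MnO mass = 127.687 g.
127.687/496.109 × 100 = 25.74 wt%.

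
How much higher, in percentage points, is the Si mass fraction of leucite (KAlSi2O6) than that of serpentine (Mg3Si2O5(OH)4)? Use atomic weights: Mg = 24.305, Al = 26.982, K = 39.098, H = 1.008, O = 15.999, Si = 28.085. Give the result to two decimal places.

Si in KAlSi2O6: molar mass 218.244 g/mol; 2×28.085 = 56.170 g → 25.74 wt%.
Si in Mg3Si2O5(OH)4: molar mass 277.108 g/mol; 2×28.085 = 56.170 g → 20.27 wt%.
Difference = 25.74 − 20.27 = 5.47 percentage points.

5.47 percentage points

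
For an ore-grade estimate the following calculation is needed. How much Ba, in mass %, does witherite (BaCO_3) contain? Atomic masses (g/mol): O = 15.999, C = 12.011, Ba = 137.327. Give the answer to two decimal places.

69.59 mass %

Molar mass of BaCO_3: 1*137.327 + 1*12.011 + 3*15.999 = 197.335 g/mol.
Mass of Ba per formula unit: 1 × 137.327 = 137.327 g.
Weight fraction Ba = 137.327 / 197.335 = 0.6959.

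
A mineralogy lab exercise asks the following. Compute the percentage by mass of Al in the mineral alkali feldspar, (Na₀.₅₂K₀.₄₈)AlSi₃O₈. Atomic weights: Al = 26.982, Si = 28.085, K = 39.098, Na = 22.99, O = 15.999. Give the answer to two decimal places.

10.00 weight percent

Formula mass = 0.52·22.99 + 0.48·39.098 + 1·26.982 + 3·28.085 + 8·15.999 = 269.951 g/mol, of which 26.982 g is Al.
So Al makes up 26.982/269.951 = 0.1000 of the mass, i.e. 10.00%.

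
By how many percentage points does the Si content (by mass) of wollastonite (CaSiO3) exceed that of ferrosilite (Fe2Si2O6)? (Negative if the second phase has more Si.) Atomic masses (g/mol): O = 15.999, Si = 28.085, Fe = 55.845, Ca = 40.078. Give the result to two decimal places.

M(CaSiO3) = 116.160 g/mol, so wt% Si = 28.085/116.160 × 100 = 24.18%.
M(Fe2Si2O6) = 263.854 g/mol, so wt% Si = 56.170/263.854 × 100 = 21.29%.
24.18 − 21.29 = 2.89 pp.

2.89 percentage points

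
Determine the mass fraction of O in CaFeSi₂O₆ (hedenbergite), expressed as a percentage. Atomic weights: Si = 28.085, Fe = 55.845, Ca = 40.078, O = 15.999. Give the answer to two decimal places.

38.69 mass %

M(CaFeSi₂O₆) = 248.087 g/mol.
O contributes 6 × 15.999 = 95.994 g per mole.
95.994/248.087 = 0.3869 → 38.69%.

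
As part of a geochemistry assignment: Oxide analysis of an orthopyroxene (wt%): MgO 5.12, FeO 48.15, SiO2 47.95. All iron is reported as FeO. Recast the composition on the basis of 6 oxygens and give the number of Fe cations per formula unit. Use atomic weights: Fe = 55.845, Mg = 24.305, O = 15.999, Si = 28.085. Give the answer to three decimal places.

MgO (M=40.304): mol = 0.12703; Mg = 0.12703, O = 0.12703.
FeO (M=71.844): mol = 0.67020; Fe = 0.67020, O = 0.67020.
SiO2 (M=60.083): mol = 0.79806; Si = 0.79806, O = 1.59612.
ΣO = 2.39335; factor = 6/ΣO = 2.50695.
Fe apfu = 0.67020 × 2.50695 = 1.680.

1.680 Fe apfu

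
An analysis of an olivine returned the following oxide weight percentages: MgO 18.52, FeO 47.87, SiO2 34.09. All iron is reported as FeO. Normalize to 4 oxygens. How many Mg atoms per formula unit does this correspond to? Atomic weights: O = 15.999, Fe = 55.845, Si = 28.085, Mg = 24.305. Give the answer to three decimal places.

0.813 Mg apfu

MgO (M=40.304): mol = 0.45951; Mg = 0.45951, O = 0.45951.
FeO (M=71.844): mol = 0.66630; Fe = 0.66630, O = 0.66630.
SiO2 (M=60.083): mol = 0.56738; Si = 0.56738, O = 1.13476.
ΣO = 2.26057; factor = 4/ΣO = 1.76947.
Mg apfu = 0.45951 × 1.76947 = 0.813.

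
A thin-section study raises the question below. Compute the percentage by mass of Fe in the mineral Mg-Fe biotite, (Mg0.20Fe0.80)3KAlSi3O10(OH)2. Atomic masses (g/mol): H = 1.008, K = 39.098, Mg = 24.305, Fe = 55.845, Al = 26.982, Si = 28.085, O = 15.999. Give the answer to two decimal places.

27.19 wt%

Formula mass = 0.60·24.305 + 2.40·55.845 + 1·39.098 + 1·26.982 + 3·28.085 + 12·15.999 + 2·1.008 = 492.950 g/mol, of which 134.028 g is Fe.
So Fe makes up 134.028/492.950 = 0.2719 of the mass, i.e. 27.19%.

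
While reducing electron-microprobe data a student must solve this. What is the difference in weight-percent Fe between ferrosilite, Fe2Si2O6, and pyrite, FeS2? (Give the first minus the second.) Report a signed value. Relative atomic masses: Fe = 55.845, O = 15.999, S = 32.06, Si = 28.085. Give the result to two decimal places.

-4.22 percentage points

Fe in Fe2Si2O6: molar mass 263.854 g/mol; 2×55.845 = 111.690 g → 42.33 wt%.
Fe in FeS2: molar mass 119.965 g/mol; 1×55.845 = 55.845 g → 46.55 wt%.
Difference = 42.33 − 46.55 = -4.22 percentage points.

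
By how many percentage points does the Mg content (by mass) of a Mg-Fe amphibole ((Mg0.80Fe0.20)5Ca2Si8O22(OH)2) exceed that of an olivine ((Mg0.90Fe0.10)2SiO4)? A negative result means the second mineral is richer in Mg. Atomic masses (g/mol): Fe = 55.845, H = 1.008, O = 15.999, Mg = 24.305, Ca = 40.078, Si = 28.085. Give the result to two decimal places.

-18.24 percentage points

First mineral: 97.220 g Mg in 843.893 g formula = 11.52 wt% Mg.
Second mineral: 43.749 g Mg in 146.999 g formula = 29.76 wt% Mg.
11.52% − 29.76% gives a difference of -18.24 percentage points.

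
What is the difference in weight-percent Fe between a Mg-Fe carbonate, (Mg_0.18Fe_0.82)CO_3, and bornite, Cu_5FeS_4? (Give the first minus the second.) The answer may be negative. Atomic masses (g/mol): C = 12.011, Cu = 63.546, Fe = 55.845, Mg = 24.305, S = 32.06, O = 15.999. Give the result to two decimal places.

30.43 percentage points

Fe in (Mg_0.18Fe_0.82)CO_3: molar mass 110.176 g/mol; 0.82×55.845 = 45.793 g → 41.56 wt%.
Fe in Cu_5FeS_4: molar mass 501.815 g/mol; 1×55.845 = 55.845 g → 11.13 wt%.
Difference = 41.56 − 11.13 = 30.43 percentage points.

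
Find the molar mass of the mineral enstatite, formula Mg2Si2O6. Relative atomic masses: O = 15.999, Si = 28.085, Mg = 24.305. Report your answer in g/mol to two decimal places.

200.77 g/mol

M = 2(24.305) + 2(28.085) + 6(15.999)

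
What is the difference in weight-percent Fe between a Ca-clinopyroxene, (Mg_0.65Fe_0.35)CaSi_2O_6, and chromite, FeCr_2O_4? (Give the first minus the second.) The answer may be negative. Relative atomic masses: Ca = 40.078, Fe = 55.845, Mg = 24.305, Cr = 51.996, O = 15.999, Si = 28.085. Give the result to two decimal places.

M((Mg_0.65Fe_0.35)CaSi_2O_6) = 227.586 g/mol, so wt% Fe = 19.546/227.586 × 100 = 8.59%.
M(FeCr_2O_4) = 223.833 g/mol, so wt% Fe = 55.845/223.833 × 100 = 24.95%.
8.59 − 24.95 = -16.36 pp.

-16.36 percentage points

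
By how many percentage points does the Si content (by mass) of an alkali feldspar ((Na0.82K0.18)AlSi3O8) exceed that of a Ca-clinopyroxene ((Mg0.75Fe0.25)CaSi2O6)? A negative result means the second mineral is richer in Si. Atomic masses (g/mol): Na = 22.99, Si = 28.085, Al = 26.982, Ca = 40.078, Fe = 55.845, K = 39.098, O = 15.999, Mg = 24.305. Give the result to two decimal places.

6.75 percentage points

M((Na0.82K0.18)AlSi3O8) = 265.118 g/mol, so wt% Si = 84.255/265.118 × 100 = 31.78%.
M((Mg0.75Fe0.25)CaSi2O6) = 224.432 g/mol, so wt% Si = 56.170/224.432 × 100 = 25.03%.
31.78 − 25.03 = 6.75 pp.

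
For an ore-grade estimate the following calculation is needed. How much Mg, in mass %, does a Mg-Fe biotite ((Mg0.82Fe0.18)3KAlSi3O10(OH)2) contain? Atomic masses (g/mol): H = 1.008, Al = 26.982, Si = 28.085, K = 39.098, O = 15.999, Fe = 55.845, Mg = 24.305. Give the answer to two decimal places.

13.77 mass %

Formula mass = 2.46*24.305 + 0.54*55.845 + 1*39.098 + 1*26.982 + 3*28.085 + 12*15.999 + 2*1.008 = 434.286 g/mol, of which 59.790 g is Mg.
So Mg makes up 59.790/434.286 = 0.1377 of the mass, i.e. 13.77%.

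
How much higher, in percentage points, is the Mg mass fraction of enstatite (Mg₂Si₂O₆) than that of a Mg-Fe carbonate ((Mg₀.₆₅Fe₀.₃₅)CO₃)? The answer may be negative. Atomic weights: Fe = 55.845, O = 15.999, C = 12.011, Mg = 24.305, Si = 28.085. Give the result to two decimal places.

7.64 percentage points

M(Mg₂Si₂O₆) = 200.774 g/mol, so wt% Mg = 48.610/200.774 × 100 = 24.21%.
M((Mg₀.₆₅Fe₀.₃₅)CO₃) = 95.352 g/mol, so wt% Mg = 15.798/95.352 × 100 = 16.57%.
24.21 − 16.57 = 7.64 pp.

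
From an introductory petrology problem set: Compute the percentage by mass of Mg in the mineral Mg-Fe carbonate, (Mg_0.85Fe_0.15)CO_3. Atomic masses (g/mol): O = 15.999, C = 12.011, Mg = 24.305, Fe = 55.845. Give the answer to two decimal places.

M((Mg_0.85Fe_0.15)CO_3) = 89.044 g/mol.
Mg contributes 0.85 × 24.305 = 20.659 g per mole.
20.659/89.044 = 0.2320 → 23.20%.

23.20 mass %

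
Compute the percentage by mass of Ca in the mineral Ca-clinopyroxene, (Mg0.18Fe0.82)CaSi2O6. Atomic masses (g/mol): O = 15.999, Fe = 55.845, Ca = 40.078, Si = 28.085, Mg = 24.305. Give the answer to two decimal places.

16.53 weight percent

M((Mg0.18Fe0.82)CaSi2O6) = 242.410 g/mol.
Ca contributes 1 × 40.078 = 40.078 g per mole.
40.078/242.410 = 0.1653 → 16.53%.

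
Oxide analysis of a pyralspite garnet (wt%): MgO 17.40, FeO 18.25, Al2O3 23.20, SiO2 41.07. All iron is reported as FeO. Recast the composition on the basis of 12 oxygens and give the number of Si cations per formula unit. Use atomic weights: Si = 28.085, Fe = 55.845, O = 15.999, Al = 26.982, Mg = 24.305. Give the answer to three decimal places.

2.999 Si apfu

MgO (M=40.304): mol = 0.43172; Mg = 0.43172, O = 0.43172.
FeO (M=71.844): mol = 0.25402; Fe = 0.25402, O = 0.25402.
Al2O3 (M=101.961): mol = 0.22754; Al = 0.45508, O = 0.68262.
SiO2 (M=60.083): mol = 0.68355; Si = 0.68355, O = 1.36710.
ΣO = 2.73546; factor = 12/ΣO = 4.38683.
Si apfu = 0.68355 × 4.38683 = 2.999.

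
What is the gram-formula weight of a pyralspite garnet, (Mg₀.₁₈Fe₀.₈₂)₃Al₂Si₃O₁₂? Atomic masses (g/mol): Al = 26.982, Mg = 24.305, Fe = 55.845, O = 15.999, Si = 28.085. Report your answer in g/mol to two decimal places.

480.71 g/mol

The formula mass is the sum 0.54×24.305 + 2.46×55.845 + 2×26.982 + 3×28.085 + 12×15.999.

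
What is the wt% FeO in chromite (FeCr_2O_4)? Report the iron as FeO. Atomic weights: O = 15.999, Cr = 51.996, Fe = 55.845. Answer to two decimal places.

32.10 wt%

Molar mass of FeCr_2O_4 = 1×55.845 + 2×51.996 + 4×15.999 = 223.833 g/mol.
Each formula unit contains 1 Fe, equivalent to 1/1 = 1.0000 mol FeO.
M(FeO) = 1×55.845 + 1×15.999 = 71.844 g/mol.
Mass of FeO per formula unit = 1.0000 × 71.844 = 71.844 g.
FeO wt% = 71.844 / 223.833 × 100 = 32.10%.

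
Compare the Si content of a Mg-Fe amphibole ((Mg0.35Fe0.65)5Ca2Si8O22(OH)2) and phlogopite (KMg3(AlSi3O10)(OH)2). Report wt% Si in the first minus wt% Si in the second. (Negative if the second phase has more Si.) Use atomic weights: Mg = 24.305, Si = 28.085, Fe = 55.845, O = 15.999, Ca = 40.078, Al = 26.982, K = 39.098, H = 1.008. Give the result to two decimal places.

4.37 percentage points

M((Mg0.35Fe0.65)5Ca2Si8O22(OH)2) = 914.858 g/mol, so wt% Si = 224.680/914.858 × 100 = 24.56%.
M(KMg3(AlSi3O10)(OH)2) = 417.254 g/mol, so wt% Si = 84.255/417.254 × 100 = 20.19%.
24.56 − 20.19 = 4.37 pp.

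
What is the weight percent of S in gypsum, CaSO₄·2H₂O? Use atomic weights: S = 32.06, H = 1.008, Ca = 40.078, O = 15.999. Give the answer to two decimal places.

M(CaSO₄·2H₂O) = 172.164 g/mol.
S contributes 1 × 32.06 = 32.060 g per mole.
32.060/172.164 = 0.1862 → 18.62%.

18.62 wt%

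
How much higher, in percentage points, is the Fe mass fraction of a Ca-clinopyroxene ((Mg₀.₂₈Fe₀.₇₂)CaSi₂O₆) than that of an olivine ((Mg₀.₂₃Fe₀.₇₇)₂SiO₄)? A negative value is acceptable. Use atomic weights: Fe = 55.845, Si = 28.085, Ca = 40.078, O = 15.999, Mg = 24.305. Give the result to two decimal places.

-28.63 percentage points

First mineral: 40.208 g Fe in 239.256 g formula = 16.81 wt% Fe.
Second mineral: 86.001 g Fe in 189.263 g formula = 45.44 wt% Fe.
16.81% − 45.44% gives a difference of -28.63 percentage points.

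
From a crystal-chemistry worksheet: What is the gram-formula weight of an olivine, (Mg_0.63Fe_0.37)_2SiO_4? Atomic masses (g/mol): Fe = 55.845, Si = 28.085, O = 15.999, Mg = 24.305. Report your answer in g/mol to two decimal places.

The formula mass is the sum 1.26·24.305 + 0.74·55.845 + 1·28.085 + 4·15.999.

164.03 g/mol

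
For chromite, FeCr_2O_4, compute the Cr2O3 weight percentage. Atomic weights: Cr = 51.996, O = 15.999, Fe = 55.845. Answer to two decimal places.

67.90 wt%

Molar mass of FeCr_2O_4 = 1×55.845 + 2×51.996 + 4×15.999 = 223.833 g/mol.
Each formula unit contains 2 Cr, equivalent to 2/2 = 1.0000 mol Cr2O3.
M(Cr2O3) = 2×51.996 + 3×15.999 = 151.989 g/mol.
Mass of Cr2O3 per formula unit = 1.0000 × 151.989 = 151.989 g.
Cr2O3 wt% = 151.989 / 223.833 × 100 = 67.90%.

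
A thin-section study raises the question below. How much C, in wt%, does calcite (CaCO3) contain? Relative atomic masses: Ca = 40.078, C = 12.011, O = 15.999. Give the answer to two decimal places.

12.00 wt%

Formula mass = 1*40.078 + 1*12.011 + 3*15.999 = 100.086 g/mol, of which 12.011 g is C.
So C makes up 12.011/100.086 = 0.1200 of the mass, i.e. 12.00%.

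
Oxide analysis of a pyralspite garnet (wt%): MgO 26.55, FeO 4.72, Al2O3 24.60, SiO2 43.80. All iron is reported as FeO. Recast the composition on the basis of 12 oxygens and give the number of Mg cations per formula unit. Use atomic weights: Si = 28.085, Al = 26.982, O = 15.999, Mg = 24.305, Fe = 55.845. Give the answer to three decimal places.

2.720 Mg apfu

26.55 wt% MgO ÷ 40.304 g/mol = 0.65874 mol, giving 0.65874 Mg and 0.65874 O.
4.72 wt% FeO ÷ 71.844 g/mol = 0.06570 mol, giving 0.06570 Fe and 0.06570 O.
24.60 wt% Al2O3 ÷ 101.961 g/mol = 0.24127 mol, giving 0.48254 Al and 0.72381 O.
43.80 wt% SiO2 ÷ 60.083 g/mol = 0.72899 mol, giving 0.72899 Si and 1.45798 O.
Oxygen sums to 2.90623; scaling by 12/2.90623 = 4.12906 puts the formula on 12 O.
Mg: 0.65874 × 4.12906 = 2.720 atoms per formula unit.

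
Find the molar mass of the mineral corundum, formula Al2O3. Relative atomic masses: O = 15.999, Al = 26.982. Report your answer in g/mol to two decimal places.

101.96 g/mol

M = 2×26.982 + 3×15.999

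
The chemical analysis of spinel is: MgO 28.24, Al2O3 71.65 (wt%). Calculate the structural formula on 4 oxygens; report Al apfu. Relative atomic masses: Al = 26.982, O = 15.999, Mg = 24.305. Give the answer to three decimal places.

28.24 wt% MgO ÷ 40.304 g/mol = 0.70067 mol, giving 0.70067 Mg and 0.70067 O.
71.65 wt% Al2O3 ÷ 101.961 g/mol = 0.70272 mol, giving 1.40544 Al and 2.10816 O.
Oxygen sums to 2.80883; scaling by 4/2.80883 = 1.42408 puts the formula on 4 O.
Al: 1.40544 × 1.42408 = 2.001 atoms per formula unit.

2.001 Al apfu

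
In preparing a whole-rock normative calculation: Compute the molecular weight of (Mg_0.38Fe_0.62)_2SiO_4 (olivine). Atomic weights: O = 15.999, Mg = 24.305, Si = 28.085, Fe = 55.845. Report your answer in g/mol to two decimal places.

179.80 g/mol

M = 0.76·24.305 + 1.24·55.845 + 1·28.085 + 4·15.999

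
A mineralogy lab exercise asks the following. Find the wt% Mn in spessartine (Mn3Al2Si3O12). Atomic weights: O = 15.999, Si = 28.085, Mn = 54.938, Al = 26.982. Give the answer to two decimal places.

33.29 wt%

Molar mass of Mn3Al2Si3O12: 3×54.938 + 2×26.982 + 3×28.085 + 12×15.999 = 495.021 g/mol.
Mass of Mn per formula unit: 3 × 54.938 = 164.814 g.
Weight fraction Mn = 164.814 / 495.021 = 0.3329.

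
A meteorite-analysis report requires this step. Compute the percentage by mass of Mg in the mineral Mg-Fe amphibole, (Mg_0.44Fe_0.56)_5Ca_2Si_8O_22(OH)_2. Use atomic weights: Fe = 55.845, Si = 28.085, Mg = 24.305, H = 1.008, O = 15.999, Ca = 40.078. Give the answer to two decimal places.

M((Mg_0.44Fe_0.56)_5Ca_2Si_8O_22(OH)_2) = 900.665 g/mol.
Mg contributes 2.20 × 24.305 = 53.471 g per mole.
53.471/900.665 = 0.0594 → 5.94%.

5.94 mass %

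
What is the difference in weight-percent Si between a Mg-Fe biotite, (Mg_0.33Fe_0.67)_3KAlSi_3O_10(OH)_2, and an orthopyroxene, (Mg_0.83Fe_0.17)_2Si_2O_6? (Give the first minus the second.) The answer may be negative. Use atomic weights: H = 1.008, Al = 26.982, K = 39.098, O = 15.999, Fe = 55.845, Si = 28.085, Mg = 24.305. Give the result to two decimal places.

M((Mg_0.33Fe_0.67)_3KAlSi_3O_10(OH)_2) = 480.649 g/mol, so wt% Si = 84.255/480.649 × 100 = 17.53%.
M((Mg_0.83Fe_0.17)_2Si_2O_6) = 211.498 g/mol, so wt% Si = 56.170/211.498 × 100 = 26.56%.
17.53 − 26.56 = -9.03 pp.

-9.03 percentage points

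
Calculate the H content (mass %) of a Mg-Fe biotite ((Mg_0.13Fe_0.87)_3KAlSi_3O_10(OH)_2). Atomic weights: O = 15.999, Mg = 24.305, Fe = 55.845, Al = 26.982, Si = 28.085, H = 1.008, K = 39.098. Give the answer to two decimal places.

0.40 mass %

M((Mg_0.13Fe_0.87)_3KAlSi_3O_10(OH)_2) = 499.573 g/mol.
H contributes 2 × 1.008 = 2.016 g per mole.
2.016/499.573 = 0.0040 → 0.40%.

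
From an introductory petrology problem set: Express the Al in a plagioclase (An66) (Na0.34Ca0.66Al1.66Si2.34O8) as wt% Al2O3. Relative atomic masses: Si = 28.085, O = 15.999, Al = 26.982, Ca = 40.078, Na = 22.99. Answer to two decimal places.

31.03 wt%

Molar mass of Na0.34Ca0.66Al1.66Si2.34O8 = 0.34·22.99 + 0.66·40.078 + 1.66·26.982 + 2.34·28.085 + 8·15.999 = 272.769 g/mol.
Each formula unit contains 1.66 Al, equivalent to 1.66/2 = 0.8300 mol Al2O3.
M(Al2O3) = 2×26.982 + 3×15.999 = 101.961 g/mol.
Mass of Al2O3 per formula unit = 0.8300 × 101.961 = 84.628 g.
Al2O3 wt% = 84.628 / 272.769 × 100 = 31.03%.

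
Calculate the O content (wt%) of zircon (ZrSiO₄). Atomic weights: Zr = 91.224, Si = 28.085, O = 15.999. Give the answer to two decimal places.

34.91 wt%

M(ZrSiO₄) = 183.305 g/mol.
O contributes 4 × 15.999 = 63.996 g per mole.
63.996/183.305 = 0.3491 → 34.91%.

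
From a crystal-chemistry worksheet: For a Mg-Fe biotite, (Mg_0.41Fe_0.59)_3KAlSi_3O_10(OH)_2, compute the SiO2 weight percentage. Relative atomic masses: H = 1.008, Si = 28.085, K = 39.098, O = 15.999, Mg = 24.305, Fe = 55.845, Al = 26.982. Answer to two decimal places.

M((Mg_0.41Fe_0.59)_3KAlSi_3O_10(OH)_2) = 473.080 g/mol; M(SiO2) = 60.083 g/mol.
Moles SiO2 per formula unit = 3 Si ÷ 1 = 3.0000.
SiO2 fraction = (3.0000 × 60.083) / 473.080 = 180.249/473.080 = 0.3810.

38.10 wt%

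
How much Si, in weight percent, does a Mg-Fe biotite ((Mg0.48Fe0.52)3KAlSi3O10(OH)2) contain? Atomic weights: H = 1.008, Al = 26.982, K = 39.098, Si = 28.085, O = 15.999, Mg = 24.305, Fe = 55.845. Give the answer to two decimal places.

M((Mg0.48Fe0.52)3KAlSi3O10(OH)2) = 466.456 g/mol.
Si contributes 3 × 28.085 = 84.255 g per mole.
84.255/466.456 = 0.1806 → 18.06%.

18.06 weight percent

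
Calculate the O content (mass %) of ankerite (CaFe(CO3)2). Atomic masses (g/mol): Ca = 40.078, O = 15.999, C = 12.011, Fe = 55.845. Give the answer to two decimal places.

44.45 mass %

M(CaFe(CO3)2) = 215.939 g/mol.
O contributes 6 × 15.999 = 95.994 g per mole.
95.994/215.939 = 0.4445 → 44.45%.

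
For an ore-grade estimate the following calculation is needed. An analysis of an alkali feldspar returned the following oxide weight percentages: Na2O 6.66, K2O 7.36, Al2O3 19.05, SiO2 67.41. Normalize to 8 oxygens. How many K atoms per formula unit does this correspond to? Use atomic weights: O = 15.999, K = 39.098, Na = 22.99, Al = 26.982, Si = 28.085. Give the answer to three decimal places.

Na2O (M=61.979): mol = 0.10746; Na = 0.21492, O = 0.10746.
K2O (M=94.195): mol = 0.07814; K = 0.15628, O = 0.07814.
Al2O3 (M=101.961): mol = 0.18684; Al = 0.37368, O = 0.56052.
SiO2 (M=60.083): mol = 1.12195; Si = 1.12195, O = 2.24390.
ΣO = 2.99002; factor = 8/ΣO = 2.67557.
K apfu = 0.15628 × 2.67557 = 0.418.

0.418 K apfu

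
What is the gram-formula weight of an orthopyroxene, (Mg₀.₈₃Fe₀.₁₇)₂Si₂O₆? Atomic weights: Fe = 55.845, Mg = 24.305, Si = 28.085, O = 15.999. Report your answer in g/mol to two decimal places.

211.50 g/mol

Mg: 1.66 × 24.305 = 40.3463
Fe: 0.34 × 55.845 = 18.9873
Si: 2 × 28.085 = 56.1700
O: 6 × 15.999 = 95.9940
Summing the contributions gives the formula mass.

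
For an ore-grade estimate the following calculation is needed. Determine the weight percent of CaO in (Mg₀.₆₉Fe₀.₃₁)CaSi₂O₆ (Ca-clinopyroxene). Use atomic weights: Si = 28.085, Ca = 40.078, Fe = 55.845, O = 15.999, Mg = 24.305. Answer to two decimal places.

24.78 wt%

M((Mg₀.₆₉Fe₀.₃₁)CaSi₂O₆) = 226.324 g/mol; M(CaO) = 56.077 g/mol.
Moles CaO per formula unit = 1 Ca ÷ 1 = 1.0000.
CaO fraction = (1.0000 × 56.077) / 226.324 = 56.077/226.324 = 0.2478.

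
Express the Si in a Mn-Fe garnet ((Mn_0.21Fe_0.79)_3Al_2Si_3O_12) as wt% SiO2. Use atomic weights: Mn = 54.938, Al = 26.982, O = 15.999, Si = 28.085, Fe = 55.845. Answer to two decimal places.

36.25 wt%

M((Mn_0.21Fe_0.79)_3Al_2Si_3O_12) = 497.171 g/mol; M(SiO2) = 60.083 g/mol.
Moles SiO2 per formula unit = 3 Si ÷ 1 = 3.0000.
SiO2 fraction = (3.0000 × 60.083) / 497.171 = 180.249/497.171 = 0.3625.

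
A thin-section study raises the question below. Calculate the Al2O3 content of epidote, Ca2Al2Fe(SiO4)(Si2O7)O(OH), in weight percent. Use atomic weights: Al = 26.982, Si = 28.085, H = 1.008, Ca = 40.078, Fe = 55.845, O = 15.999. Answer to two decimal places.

21.10 wt%

Formula mass = 483.215 g/mol.
2 Al → 1.0000 mol Al2O3 per formula unit; M(Al2O3) = 101.961, so Al2O3 mass = 101.961 g.
101.961/483.215 × 100 = 21.10 wt%.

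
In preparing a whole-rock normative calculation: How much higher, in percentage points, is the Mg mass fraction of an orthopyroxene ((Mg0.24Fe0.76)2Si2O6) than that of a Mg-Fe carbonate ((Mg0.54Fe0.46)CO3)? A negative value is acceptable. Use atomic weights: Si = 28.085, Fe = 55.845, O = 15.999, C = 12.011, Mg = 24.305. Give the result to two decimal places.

M((Mg0.24Fe0.76)2Si2O6) = 248.715 g/mol, so wt% Mg = 11.666/248.715 × 100 = 4.69%.
M((Mg0.54Fe0.46)CO3) = 98.821 g/mol, so wt% Mg = 13.125/98.821 × 100 = 13.28%.
4.69 − 13.28 = -8.59 pp.

-8.59 percentage points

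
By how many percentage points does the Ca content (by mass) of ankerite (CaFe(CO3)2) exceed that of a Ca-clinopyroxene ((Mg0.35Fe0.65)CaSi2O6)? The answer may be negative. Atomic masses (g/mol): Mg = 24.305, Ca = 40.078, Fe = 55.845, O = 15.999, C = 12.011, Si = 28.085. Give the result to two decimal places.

First mineral: 40.078 g Ca in 215.939 g formula = 18.56 wt% Ca.
Second mineral: 40.078 g Ca in 237.048 g formula = 16.91 wt% Ca.
18.56% − 16.91% gives a difference of 1.65 percentage points.

1.65 percentage points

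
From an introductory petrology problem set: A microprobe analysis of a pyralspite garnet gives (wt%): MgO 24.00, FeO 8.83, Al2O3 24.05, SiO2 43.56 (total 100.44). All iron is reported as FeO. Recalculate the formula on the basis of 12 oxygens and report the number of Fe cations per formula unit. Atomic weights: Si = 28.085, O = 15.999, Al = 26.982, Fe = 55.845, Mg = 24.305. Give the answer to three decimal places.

MgO (M=40.304): mol = 0.59547; Mg = 0.59547, O = 0.59547.
FeO (M=71.844): mol = 0.12291; Fe = 0.12291, O = 0.12291.
Al2O3 (M=101.961): mol = 0.23587; Al = 0.47174, O = 0.70761.
SiO2 (M=60.083): mol = 0.72500; Si = 0.72500, O = 1.45000.
ΣO = 2.87599; factor = 12/ΣO = 4.17248.
Fe apfu = 0.12291 × 4.17248 = 0.513.

0.513 Fe apfu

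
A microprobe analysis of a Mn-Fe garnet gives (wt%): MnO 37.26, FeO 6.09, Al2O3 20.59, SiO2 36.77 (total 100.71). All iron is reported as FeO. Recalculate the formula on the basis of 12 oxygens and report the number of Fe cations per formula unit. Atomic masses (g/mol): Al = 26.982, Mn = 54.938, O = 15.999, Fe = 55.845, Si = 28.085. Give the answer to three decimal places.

MnO: 37.26/70.937 = 0.52525 mol → 0.52525 mol Mn, 0.52525 mol O.
FeO: 6.09/71.844 = 0.08477 mol → 0.08477 mol Fe, 0.08477 mol O.
Al2O3: 20.59/101.961 = 0.20194 mol → 0.40388 mol Al, 0.60582 mol O.
SiO2: 36.77/60.083 = 0.61199 mol → 0.61199 mol Si, 1.22398 mol O.
Total oxygen = 2.43982 mol. Normalization factor = 12/2.43982 = 4.91840.
Fe per 12 O = 0.08477 × 4.91840 = 0.417.

0.417 Fe apfu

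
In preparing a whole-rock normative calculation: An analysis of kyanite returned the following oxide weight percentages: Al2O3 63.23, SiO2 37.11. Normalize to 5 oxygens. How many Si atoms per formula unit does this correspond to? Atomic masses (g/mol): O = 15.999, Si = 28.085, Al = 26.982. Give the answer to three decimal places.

0.998 Si apfu

63.23 wt% Al2O3 ÷ 101.961 g/mol = 0.62014 mol, giving 1.24028 Al and 1.86042 O.
37.11 wt% SiO2 ÷ 60.083 g/mol = 0.61765 mol, giving 0.61765 Si and 1.23530 O.
Oxygen sums to 3.09572; scaling by 5/3.09572 = 1.61513 puts the formula on 5 O.
Si: 0.61765 × 1.61513 = 0.998 atoms per formula unit.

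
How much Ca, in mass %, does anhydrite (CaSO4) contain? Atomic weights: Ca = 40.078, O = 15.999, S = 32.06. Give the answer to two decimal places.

29.44 mass %

M(CaSO4) = 136.134 g/mol.
Ca contributes 1 × 40.078 = 40.078 g per mole.
40.078/136.134 = 0.2944 → 29.44%.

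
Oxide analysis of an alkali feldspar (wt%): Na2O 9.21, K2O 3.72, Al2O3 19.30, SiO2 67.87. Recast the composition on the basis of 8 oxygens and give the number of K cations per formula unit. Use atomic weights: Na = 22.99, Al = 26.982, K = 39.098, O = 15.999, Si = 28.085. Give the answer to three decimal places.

Na2O (M=61.979): mol = 0.14860; Na = 0.29720, O = 0.14860.
K2O (M=94.195): mol = 0.03949; K = 0.07898, O = 0.03949.
Al2O3 (M=101.961): mol = 0.18929; Al = 0.37858, O = 0.56787.
SiO2 (M=60.083): mol = 1.12960; Si = 1.12960, O = 2.25920.
ΣO = 3.01516; factor = 8/ΣO = 2.65326.
K apfu = 0.07898 × 2.65326 = 0.210.

0.210 K apfu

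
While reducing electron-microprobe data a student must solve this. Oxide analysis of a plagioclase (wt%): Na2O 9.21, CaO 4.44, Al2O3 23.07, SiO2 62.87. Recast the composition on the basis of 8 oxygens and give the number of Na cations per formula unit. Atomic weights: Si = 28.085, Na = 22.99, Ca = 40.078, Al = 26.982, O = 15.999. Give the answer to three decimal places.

Na2O (M=61.979): mol = 0.14860; Na = 0.29720, O = 0.14860.
CaO (M=56.077): mol = 0.07918; Ca = 0.07918, O = 0.07918.
Al2O3 (M=101.961): mol = 0.22626; Al = 0.45252, O = 0.67878.
SiO2 (M=60.083): mol = 1.04639; Si = 1.04639, O = 2.09278.
ΣO = 2.99934; factor = 8/ΣO = 2.66725.
Na apfu = 0.29720 × 2.66725 = 0.793.

0.793 Na apfu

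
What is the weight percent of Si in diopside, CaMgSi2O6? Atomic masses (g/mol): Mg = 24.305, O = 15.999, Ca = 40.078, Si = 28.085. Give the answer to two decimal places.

M(CaMgSi2O6) = 216.547 g/mol.
Si contributes 2 × 28.085 = 56.170 g per mole.
56.170/216.547 = 0.2594 → 25.94%.

25.94 weight percent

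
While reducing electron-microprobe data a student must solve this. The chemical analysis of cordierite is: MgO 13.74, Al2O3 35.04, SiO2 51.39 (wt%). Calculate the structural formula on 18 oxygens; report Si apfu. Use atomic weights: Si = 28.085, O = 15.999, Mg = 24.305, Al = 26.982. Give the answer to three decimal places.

MgO: 13.74/40.304 = 0.34091 mol → 0.34091 mol Mg, 0.34091 mol O.
Al2O3: 35.04/101.961 = 0.34366 mol → 0.68732 mol Al, 1.03098 mol O.
SiO2: 51.39/60.083 = 0.85532 mol → 0.85532 mol Si, 1.71064 mol O.
Total oxygen = 3.08253 mol. Normalization factor = 18/3.08253 = 5.83936.
Si per 18 O = 0.85532 × 5.83936 = 4.995.

4.995 Si apfu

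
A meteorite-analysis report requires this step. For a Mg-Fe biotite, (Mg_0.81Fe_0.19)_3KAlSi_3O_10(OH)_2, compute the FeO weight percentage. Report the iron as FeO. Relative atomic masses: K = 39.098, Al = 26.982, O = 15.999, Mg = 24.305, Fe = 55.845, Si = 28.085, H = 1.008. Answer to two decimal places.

9.41 wt%

Molar mass of (Mg_0.81Fe_0.19)_3KAlSi_3O_10(OH)_2 = 2.43*24.305 + 0.57*55.845 + 1*39.098 + 1*26.982 + 3*28.085 + 12*15.999 + 2*1.008 = 435.232 g/mol.
Each formula unit contains 0.57 Fe, equivalent to 0.57/1 = 0.5700 mol FeO.
M(FeO) = 1×55.845 + 1×15.999 = 71.844 g/mol.
Mass of FeO per formula unit = 0.5700 × 71.844 = 40.951 g.
FeO wt% = 40.951 / 435.232 × 100 = 9.41%.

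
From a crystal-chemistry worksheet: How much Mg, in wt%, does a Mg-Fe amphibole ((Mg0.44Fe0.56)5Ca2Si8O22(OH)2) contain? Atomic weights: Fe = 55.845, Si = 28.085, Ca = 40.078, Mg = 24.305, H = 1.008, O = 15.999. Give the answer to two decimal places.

Formula mass = 2.20·24.305 + 2.80·55.845 + 2·40.078 + 8·28.085 + 24·15.999 + 2·1.008 = 900.665 g/mol, of which 53.471 g is Mg.
So Mg makes up 53.471/900.665 = 0.0594 of the mass, i.e. 5.94%.

5.94 wt%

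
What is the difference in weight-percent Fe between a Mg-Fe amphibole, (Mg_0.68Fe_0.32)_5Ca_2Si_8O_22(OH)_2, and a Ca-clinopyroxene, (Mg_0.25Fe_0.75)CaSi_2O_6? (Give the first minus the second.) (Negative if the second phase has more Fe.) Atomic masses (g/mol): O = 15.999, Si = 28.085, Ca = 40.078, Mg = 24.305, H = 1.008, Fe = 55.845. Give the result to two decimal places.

M((Mg_0.68Fe_0.32)_5Ca_2Si_8O_22(OH)_2) = 862.817 g/mol, so wt% Fe = 89.352/862.817 × 100 = 10.36%.
M((Mg_0.25Fe_0.75)CaSi_2O_6) = 240.202 g/mol, so wt% Fe = 41.884/240.202 × 100 = 17.44%.
10.36 − 17.44 = -7.08 pp.

-7.08 percentage points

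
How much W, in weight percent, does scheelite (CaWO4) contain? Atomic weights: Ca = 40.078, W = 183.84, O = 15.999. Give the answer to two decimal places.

Formula mass = 1×40.078 + 1×183.84 + 4×15.999 = 287.914 g/mol, of which 183.840 g is W.
So W makes up 183.840/287.914 = 0.6385 of the mass, i.e. 63.85%.

63.85 weight percent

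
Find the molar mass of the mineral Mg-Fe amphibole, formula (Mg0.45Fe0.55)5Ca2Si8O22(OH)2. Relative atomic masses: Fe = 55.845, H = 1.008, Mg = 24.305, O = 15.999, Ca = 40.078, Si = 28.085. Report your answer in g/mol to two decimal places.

The formula mass is the sum 2.25·24.305 + 2.75·55.845 + 2·40.078 + 8·28.085 + 24·15.999 + 2·1.008.

899.09 g/mol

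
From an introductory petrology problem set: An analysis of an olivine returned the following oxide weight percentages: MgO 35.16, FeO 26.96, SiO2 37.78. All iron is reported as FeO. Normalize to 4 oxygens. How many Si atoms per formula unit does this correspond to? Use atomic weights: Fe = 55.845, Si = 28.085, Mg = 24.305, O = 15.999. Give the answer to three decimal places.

MgO: 35.16/40.304 = 0.87237 mol → 0.87237 mol Mg, 0.87237 mol O.
FeO: 26.96/71.844 = 0.37526 mol → 0.37526 mol Fe, 0.37526 mol O.
SiO2: 37.78/60.083 = 0.62880 mol → 0.62880 mol Si, 1.25760 mol O.
Total oxygen = 2.50523 mol. Normalization factor = 4/2.50523 = 1.59666.
Si per 4 O = 0.62880 × 1.59666 = 1.004.

1.004 Si apfu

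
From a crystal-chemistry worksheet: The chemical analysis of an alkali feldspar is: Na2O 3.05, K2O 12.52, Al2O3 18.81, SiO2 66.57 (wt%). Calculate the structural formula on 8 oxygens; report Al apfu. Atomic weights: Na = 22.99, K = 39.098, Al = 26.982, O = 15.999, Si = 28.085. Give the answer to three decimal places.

Na2O: 3.05/61.979 = 0.04921 mol → 0.09842 mol Na, 0.04921 mol O.
K2O: 12.52/94.195 = 0.13292 mol → 0.26584 mol K, 0.13292 mol O.
Al2O3: 18.81/101.961 = 0.18448 mol → 0.36896 mol Al, 0.55344 mol O.
SiO2: 66.57/60.083 = 1.10797 mol → 1.10797 mol Si, 2.21594 mol O.
Total oxygen = 2.95151 mol. Normalization factor = 8/2.95151 = 2.71048.
Al per 8 O = 0.36896 × 2.71048 = 1.000.

1.000 Al apfu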